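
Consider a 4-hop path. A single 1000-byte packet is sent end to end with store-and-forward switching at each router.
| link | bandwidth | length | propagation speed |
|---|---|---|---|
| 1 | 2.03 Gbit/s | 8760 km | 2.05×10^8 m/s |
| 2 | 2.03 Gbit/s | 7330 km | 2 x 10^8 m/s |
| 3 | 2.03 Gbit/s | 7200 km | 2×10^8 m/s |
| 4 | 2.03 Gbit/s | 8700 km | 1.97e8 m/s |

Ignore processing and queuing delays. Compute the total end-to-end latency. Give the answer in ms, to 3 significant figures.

L = 1000 × 8 = 8000 bits.
Transmission delay per hop = L/R = 8000/2.03e+09 = 0.00394089 ms; 4 hops → 0.0157635 ms.
Propagation delays (d/s per hop): 42.7317, 36.65, 36, 44.1624 ms; sum = 159.544 ms.
End-to-end = 160 ms.

160 ms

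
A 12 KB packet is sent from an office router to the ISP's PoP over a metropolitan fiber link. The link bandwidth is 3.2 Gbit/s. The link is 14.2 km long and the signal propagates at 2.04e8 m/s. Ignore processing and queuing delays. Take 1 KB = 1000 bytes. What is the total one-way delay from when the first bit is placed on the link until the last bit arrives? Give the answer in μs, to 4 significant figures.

L = 96000 bits.
Transmission delay = L/R = 96000 / 3200000000 = 30 μs.
Propagation delay = d/s = 14200 m / 204000000 m/s = 69.6078 μs.
Total = 99.61 μs.

99.61 μs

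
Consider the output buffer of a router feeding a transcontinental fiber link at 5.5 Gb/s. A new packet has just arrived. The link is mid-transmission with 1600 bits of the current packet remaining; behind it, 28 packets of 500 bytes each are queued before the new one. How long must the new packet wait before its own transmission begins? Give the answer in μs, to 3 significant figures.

20.7 μs

Each queued packet: L/R = 4000/5500000000 = 0.727273 μs.
28 queued → 20.3636 μs.
Plus remaining 1600 bits of current packet: 0.290909 μs.
Queuing delay = 20.7 μs.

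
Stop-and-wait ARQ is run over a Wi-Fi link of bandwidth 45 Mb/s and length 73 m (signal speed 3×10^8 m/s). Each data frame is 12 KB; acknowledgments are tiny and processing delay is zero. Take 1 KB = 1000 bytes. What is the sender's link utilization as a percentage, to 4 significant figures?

99.98 %

t_tx = L/R = 96000/45000000 = 0.00213333 s.
t_prop = 73/300000000 = 2.43333e-07 s; RTT = 4.86667e-07 s.
Cycle = t_tx + RTT = 0.00213382 s.
Utilization = t_tx / cycle = 0.00213333/0.00213382 = 99.98 %.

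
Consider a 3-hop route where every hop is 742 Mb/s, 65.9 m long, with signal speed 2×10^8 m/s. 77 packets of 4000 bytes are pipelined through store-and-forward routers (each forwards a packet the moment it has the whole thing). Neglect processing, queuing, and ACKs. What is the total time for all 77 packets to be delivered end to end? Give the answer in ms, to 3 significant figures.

3.41 ms

Per-hop transmission t_tx = L/R = 32000/742000000 = 0.0431267 ms.
Per-hop propagation t_prop = 65.9/200000000 = 0.0003295 ms.
Pipeline fill: first packet needs 3·t_tx to clear all hops; remaining 76 packets each add one t_tx.
Total = (3+77-1)·t_tx + 3·t_prop = 79·0.0431267 + 3·0.0003295 = 3.41 ms.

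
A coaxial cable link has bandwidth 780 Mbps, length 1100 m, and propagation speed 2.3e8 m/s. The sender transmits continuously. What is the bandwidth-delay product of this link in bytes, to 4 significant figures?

466.3 bytes

Propagation delay = 1100 / 2.3e+08 = 4.78261e-06 s.
BDP = R × t_prop = 780000000 × 4.78261e-06 = 3730.43 bits.
In bytes: 3730.43/8 = 466.3 bytes.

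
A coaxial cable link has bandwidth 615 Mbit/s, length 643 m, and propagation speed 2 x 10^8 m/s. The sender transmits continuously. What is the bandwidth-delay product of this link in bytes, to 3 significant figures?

Propagation delay = 643 / 200000000 = 3.215e-06 s.
BDP = R × t_prop = 615000000 × 3.215e-06 = 1977.23 bits.
In bytes: 1977.23/8 = 247 bytes.

247 bytes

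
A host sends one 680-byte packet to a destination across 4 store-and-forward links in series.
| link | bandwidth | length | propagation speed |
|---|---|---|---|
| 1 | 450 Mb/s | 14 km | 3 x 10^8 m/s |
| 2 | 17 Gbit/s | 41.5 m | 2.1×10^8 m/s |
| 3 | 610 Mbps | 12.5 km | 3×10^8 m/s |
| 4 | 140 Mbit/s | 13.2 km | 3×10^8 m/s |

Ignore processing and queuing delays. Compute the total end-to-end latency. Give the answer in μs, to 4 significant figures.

192.7 μs

L = 680 × 8 = 5440 bits.
Transmission delays (L/R per hop): 12.0889, 0.32, 8.91803, 38.8571 μs; sum = 60.1841 μs.
Propagation delays (d/s per hop): 46.6667, 0.197619, 41.6667, 44 μs; sum = 132.531 μs.
End-to-end = 192.7 μs.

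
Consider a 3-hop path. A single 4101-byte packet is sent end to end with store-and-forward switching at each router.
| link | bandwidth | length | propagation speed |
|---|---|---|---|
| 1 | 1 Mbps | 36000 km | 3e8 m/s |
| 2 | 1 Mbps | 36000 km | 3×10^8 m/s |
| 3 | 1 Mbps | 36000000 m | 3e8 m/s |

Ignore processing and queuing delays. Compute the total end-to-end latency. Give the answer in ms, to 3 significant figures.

458 ms

L = 4101 × 8 = 32808 bits.
Transmission delay per hop = L/R = 32808/1000000 = 32.808 ms; 3 hops → 98.424 ms.
Propagation delays (d/s per hop): 120, 120, 120 ms; sum = 360 ms.
End-to-end = 458 ms.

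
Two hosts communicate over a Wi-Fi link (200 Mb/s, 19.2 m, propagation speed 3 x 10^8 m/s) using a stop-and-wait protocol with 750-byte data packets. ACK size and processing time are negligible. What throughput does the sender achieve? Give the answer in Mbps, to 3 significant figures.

t_tx = L/R = 6000/200000000 = 3e-05 s.
t_prop = 19.2/300000000 = 6.4e-08 s; RTT = 1.28e-07 s.
Cycle = t_tx + RTT = 3.0128e-05 s.
Throughput = L / cycle = 6000 / 3.0128e-05 = 199 Mbps.

199 Mbps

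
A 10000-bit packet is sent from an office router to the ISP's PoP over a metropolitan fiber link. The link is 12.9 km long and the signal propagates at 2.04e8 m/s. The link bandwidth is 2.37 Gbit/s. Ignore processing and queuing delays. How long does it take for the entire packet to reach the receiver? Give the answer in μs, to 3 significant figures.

67.5 μs

Transmission delay = L/R = 10000 / 2370000000 = 4.21941 μs.
Propagation delay = d/s = 12900 m / 204000000 m/s = 63.2353 μs.
Total = 67.5 μs.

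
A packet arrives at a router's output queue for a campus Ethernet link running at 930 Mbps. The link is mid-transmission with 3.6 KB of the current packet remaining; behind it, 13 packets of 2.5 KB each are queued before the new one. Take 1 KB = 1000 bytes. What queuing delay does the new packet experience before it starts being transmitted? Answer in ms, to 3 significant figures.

0.311 ms

Each queued packet: L/R = 20000/930000000 = 0.0215054 ms.
13 queued → 0.27957 ms.
Plus remaining 28800 bits of current packet: 0.0309677 ms.
Queuing delay = 0.311 ms.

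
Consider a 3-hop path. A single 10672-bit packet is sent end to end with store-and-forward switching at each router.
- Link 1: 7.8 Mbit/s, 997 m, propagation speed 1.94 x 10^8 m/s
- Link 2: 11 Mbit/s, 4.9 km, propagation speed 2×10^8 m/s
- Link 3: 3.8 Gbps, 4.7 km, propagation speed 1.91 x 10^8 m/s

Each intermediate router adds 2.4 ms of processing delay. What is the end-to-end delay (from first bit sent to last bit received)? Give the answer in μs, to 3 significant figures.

Transmission delays (L/R per hop): 1368.21, 970.182, 2.80842 μs; sum = 2341.2 μs.
Propagation delays (d/s per hop): 5.13918, 24.5, 24.6073 μs; sum = 54.2465 μs.
Processing at 2 router(s): 2 × 2.4 ms = 4800 μs.
End-to-end = 7200 μs.

7200 μs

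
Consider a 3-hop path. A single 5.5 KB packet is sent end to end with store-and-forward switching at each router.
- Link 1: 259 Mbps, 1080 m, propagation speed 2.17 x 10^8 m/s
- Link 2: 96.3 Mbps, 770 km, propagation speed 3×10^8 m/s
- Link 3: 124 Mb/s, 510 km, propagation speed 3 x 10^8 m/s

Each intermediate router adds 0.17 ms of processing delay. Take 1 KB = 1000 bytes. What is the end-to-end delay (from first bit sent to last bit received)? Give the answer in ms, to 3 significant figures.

L = 44000 bits.
Transmission delays (L/R per hop): 0.169884, 0.456906, 0.354839 ms; sum = 0.981628 ms.
Propagation delays (d/s per hop): 0.00497696, 2.56667, 1.7 ms; sum = 4.27164 ms.
Processing at 2 router(s): 2 × 0.17 ms = 0.34 ms.
End-to-end = 5.59 ms.

5.59 ms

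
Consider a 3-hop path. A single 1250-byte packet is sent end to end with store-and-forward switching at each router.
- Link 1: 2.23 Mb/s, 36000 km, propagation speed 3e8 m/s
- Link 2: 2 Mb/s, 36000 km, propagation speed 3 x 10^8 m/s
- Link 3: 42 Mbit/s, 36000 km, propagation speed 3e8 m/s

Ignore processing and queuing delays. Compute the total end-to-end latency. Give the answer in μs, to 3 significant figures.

L = 1250 × 8 = 10000 bits.
Transmission delays (L/R per hop): 4484.3, 5000, 238.095 μs; sum = 9722.4 μs.
Propagation delays (d/s per hop): 120000, 120000, 120000 μs; sum = 360000 μs.
End-to-end = 370000 μs.

370000 μs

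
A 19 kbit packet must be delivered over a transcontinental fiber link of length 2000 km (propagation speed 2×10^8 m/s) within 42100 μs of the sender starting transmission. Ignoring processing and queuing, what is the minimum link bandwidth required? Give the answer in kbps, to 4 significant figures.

Propagation delay = 2000000 / 200000000 = 10000 μs.
Transmission budget = 42100 − 10000 = 32100 μs.
R ≥ L / t_tx = 19000 bits / 0.0321 s = 591.9 kbps.

591.9 kbps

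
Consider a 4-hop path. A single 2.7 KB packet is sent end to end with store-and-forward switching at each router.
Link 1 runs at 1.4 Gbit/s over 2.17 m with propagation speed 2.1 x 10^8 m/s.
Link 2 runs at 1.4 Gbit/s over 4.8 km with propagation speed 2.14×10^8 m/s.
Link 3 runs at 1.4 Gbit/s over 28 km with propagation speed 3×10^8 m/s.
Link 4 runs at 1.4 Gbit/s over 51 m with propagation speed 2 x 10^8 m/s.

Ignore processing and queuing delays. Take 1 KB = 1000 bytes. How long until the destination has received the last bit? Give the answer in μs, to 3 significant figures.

178 μs

L = 21600 bits.
Transmission delay per hop = L/R = 21600/1400000000 = 15.4286 μs; 4 hops → 61.7143 μs.
Propagation delays (d/s per hop): 0.0103333, 22.4299, 93.3333, 0.255 μs; sum = 116.029 μs.
End-to-end = 178 μs.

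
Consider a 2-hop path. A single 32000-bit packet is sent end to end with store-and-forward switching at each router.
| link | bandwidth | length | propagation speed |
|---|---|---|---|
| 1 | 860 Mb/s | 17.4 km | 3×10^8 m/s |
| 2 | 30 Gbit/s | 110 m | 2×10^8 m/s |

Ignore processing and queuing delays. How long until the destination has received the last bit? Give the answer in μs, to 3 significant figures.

96.8 μs

Transmission delays (L/R per hop): 37.2093, 1.06667 μs; sum = 38.276 μs.
Propagation delays (d/s per hop): 58, 0.55 μs; sum = 58.55 μs.
End-to-end = 96.8 μs.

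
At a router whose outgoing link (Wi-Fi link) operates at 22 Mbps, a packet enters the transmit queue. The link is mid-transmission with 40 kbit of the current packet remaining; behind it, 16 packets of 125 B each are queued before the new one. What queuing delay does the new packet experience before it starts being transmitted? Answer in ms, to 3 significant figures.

Each queued packet: L/R = 1000/22000000 = 0.0454545 ms.
16 queued → 0.727273 ms.
Plus remaining 40000 bits of current packet: 1.81818 ms.
Queuing delay = 2.55 ms.

2.55 ms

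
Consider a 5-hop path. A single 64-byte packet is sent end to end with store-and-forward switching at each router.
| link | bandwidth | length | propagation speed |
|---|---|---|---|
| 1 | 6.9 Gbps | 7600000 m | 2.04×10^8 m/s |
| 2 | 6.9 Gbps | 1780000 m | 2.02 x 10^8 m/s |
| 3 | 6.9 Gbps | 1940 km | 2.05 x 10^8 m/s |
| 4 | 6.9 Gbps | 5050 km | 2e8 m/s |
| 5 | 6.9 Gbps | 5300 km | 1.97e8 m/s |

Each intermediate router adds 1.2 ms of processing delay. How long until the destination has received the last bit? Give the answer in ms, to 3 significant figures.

112 ms

L = 64 × 8 = 512 bits.
Transmission delay per hop = L/R = 512/6900000000 = 7.42029e-05 ms; 5 hops → 0.000371014 ms.
Propagation delays (d/s per hop): 37.2549, 8.81188, 9.46341, 25.25, 26.9036 ms; sum = 107.684 ms.
Processing at 4 router(s): 4 × 1.2 ms = 4.8 ms.
End-to-end = 112 ms.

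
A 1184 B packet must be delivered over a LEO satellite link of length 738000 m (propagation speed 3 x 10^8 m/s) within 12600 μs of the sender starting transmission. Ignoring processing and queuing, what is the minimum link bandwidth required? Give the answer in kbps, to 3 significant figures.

934 kbps

L = 9472 bits.
Propagation delay = 738000 / 300000000 = 2460 μs.
Transmission budget = 12600 − 2460 = 10140 μs.
R ≥ L / t_tx = 9472 bits / 0.01014 s = 934 kbps.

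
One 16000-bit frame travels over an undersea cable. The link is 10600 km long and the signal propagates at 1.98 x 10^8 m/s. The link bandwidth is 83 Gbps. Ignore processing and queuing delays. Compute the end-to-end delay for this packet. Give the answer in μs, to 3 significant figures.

53500 μs

Transmission delay = L/R = 16000 / 83000000000 = 0.192771 μs.
Propagation delay = d/s = 10600000 m / 198000000 m/s = 53535.4 μs.
Total = 53500 μs.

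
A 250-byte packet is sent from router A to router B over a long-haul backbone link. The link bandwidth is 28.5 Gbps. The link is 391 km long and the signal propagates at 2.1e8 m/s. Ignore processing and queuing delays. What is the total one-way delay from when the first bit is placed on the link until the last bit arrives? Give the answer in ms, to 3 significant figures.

1.86 ms

L = 250 × 8 = 2000 bits.
Transmission delay = L/R = 2000 / 28500000000 = 7.01754e-05 ms.
Propagation delay = d/s = 391000 m / 210000000 m/s = 1.8619 ms.
Total = 1.86 ms.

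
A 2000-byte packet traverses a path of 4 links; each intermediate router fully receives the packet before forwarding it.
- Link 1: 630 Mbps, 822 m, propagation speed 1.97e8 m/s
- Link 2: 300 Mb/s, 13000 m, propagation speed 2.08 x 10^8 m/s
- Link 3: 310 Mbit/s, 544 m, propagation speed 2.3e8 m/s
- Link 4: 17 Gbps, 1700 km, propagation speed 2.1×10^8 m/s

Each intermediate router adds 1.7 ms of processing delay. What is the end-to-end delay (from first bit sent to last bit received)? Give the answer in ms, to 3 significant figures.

13.4 ms

L = 2000 × 8 = 16000 bits.
Transmission delays (L/R per hop): 0.0253968, 0.0533333, 0.0516129, 0.000941176 ms; sum = 0.131284 ms.
Propagation delays (d/s per hop): 0.00417259, 0.0625, 0.00236522, 8.09524 ms; sum = 8.16428 ms.
Processing at 3 router(s): 3 × 1.7 ms = 5.1 ms.
End-to-end = 13.4 ms.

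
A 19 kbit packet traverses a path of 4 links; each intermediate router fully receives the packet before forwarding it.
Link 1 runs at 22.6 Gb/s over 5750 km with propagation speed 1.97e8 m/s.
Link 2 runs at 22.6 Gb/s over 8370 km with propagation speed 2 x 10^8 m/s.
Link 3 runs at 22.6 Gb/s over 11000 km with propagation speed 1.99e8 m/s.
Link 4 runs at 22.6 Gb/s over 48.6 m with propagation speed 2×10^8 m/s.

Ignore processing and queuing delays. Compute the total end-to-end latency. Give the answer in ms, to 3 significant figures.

126 ms

L = 19000 bits.
Transmission delay per hop = L/R = 19000/22600000000 = 0.000840708 ms; 4 hops → 0.00336283 ms.
Propagation delays (d/s per hop): 29.1878, 41.85, 55.2764, 0.000243 ms; sum = 126.314 ms.
End-to-end = 126 ms.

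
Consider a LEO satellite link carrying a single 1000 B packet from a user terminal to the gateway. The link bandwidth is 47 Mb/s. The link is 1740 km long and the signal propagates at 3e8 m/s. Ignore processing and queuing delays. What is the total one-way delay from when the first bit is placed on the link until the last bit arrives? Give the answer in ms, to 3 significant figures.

L = 1000 × 8 = 8000 bits.
Transmission delay = L/R = 8000 / 47000000 = 0.170213 ms.
Propagation delay = d/s = 1740000 m / 300000000 m/s = 5.8 ms.
Total = 5.97 ms.

5.97 ms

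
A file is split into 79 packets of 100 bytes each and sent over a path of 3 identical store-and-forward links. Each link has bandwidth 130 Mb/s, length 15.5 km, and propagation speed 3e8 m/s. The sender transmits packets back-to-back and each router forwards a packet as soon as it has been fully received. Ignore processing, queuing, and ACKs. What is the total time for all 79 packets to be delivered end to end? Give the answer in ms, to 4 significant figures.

0.6535 ms

Per-hop transmission t_tx = L/R = 800/130000000 = 0.00615385 ms.
Per-hop propagation t_prop = 15500/300000000 = 0.0516667 ms.
Pipeline fill: first packet needs 3·t_tx to clear all hops; remaining 78 packets each add one t_tx.
Total = (3+79-1)·t_tx + 3·t_prop = 81·0.00615385 + 3·0.0516667 = 0.6535 ms.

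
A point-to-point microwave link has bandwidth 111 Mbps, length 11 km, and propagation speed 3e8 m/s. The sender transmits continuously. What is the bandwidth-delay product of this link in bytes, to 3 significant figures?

509 bytes

Propagation delay = 11000 / 300000000 = 3.66667e-05 s.
BDP = R × t_prop = 111000000 × 3.66667e-05 = 4070 bits.
In bytes: 4070/8 = 509 bytes.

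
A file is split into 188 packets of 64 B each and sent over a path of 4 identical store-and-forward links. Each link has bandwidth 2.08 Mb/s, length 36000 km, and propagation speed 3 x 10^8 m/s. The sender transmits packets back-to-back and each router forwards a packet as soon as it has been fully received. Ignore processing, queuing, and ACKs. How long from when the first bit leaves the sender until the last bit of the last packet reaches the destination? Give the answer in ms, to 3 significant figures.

Per-hop transmission t_tx = L/R = 512/2080000 = 0.246154 ms.
Per-hop propagation t_prop = 36000000/300000000 = 120 ms.
Pipeline fill: first packet needs 4·t_tx to clear all hops; remaining 187 packets each add one t_tx.
Total = (4+188-1)·t_tx + 4·t_prop = 191·0.246154 + 4·120 = 527 ms.

527 ms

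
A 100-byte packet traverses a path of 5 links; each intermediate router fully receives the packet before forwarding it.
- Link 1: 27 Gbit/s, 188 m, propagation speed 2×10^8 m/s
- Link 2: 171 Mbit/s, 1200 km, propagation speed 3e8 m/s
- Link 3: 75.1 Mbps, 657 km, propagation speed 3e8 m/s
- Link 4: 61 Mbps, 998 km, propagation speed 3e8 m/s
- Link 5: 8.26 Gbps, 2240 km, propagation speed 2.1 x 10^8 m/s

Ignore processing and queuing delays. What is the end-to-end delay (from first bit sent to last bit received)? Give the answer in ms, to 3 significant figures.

20.2 ms

L = 100 × 8 = 800 bits.
Transmission delays (L/R per hop): 2.96296e-05, 0.00467836, 0.0106525, 0.0131148, 9.68523e-05 ms; sum = 0.0285721 ms.
Propagation delays (d/s per hop): 0.00094, 4, 2.19, 3.32667, 10.6667 ms; sum = 20.1843 ms.
End-to-end = 20.2 ms.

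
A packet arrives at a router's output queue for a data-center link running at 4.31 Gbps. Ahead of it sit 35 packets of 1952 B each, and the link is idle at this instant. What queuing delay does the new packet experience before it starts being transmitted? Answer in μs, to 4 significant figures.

126.8 μs

Each queued packet: L/R = 15616/4310000000 = 3.6232 μs.
35 queued → 126.812 μs.
Queuing delay = 126.8 μs.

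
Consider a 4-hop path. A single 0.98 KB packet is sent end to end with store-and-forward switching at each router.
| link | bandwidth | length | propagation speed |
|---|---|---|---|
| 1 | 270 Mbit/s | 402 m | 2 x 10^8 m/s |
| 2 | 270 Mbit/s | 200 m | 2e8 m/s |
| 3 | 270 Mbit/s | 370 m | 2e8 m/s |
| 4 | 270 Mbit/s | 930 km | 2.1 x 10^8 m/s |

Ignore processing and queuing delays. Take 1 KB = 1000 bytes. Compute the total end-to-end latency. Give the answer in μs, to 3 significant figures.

L = 7840 bits.
Transmission delay per hop = L/R = 7840/270000000 = 29.037 μs; 4 hops → 116.148 μs.
Propagation delays (d/s per hop): 2.01, 1, 1.85, 4428.57 μs; sum = 4433.43 μs.
End-to-end = 4550 μs.

4550 μs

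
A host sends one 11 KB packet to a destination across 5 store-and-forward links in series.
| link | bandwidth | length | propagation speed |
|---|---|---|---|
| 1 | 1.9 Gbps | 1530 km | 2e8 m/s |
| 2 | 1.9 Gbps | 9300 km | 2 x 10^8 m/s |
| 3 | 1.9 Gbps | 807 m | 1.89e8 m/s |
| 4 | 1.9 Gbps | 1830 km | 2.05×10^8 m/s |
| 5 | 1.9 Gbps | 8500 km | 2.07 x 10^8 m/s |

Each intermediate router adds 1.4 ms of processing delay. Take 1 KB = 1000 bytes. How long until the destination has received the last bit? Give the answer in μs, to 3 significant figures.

110000 μs

L = 88000 bits.
Transmission delay per hop = L/R = 88000/1900000000 = 46.3158 μs; 5 hops → 231.579 μs.
Propagation delays (d/s per hop): 7650, 46500, 4.26984, 8926.83, 41062.8 μs; sum = 104144 μs.
Processing at 4 router(s): 4 × 1.4 ms = 5600 μs.
End-to-end = 110000 μs.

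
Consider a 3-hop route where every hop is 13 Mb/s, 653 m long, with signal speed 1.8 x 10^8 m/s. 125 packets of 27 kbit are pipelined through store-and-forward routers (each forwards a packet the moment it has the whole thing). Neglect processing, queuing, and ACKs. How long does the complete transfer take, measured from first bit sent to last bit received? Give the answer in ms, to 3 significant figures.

Per-hop transmission t_tx = L/R = 27000/13000000 = 2.07692 ms.
Per-hop propagation t_prop = 653/180000000 = 0.00362778 ms.
Pipeline fill: first packet needs 3·t_tx to clear all hops; remaining 124 packets each add one t_tx.
Total = (3+125-1)·t_tx + 3·t_prop = 127·2.07692 + 3·0.00362778 = 264 ms.

264 ms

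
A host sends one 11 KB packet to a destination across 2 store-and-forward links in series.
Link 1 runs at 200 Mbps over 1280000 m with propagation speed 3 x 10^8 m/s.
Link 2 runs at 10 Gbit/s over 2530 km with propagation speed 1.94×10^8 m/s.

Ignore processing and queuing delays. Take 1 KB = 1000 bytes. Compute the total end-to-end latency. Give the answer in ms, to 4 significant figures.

L = 88000 bits.
Transmission delays (L/R per hop): 0.44, 0.0088 ms; sum = 0.4488 ms.
Propagation delays (d/s per hop): 4.26667, 13.0412 ms; sum = 17.3079 ms.
End-to-end = 17.76 ms.

17.76 ms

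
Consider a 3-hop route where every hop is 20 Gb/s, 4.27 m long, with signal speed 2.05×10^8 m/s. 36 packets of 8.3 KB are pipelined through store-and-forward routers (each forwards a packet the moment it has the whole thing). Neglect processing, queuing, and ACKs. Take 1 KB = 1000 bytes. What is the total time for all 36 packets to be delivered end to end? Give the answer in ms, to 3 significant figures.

0.126 ms

Per-hop transmission t_tx = L/R = 66400/20000000000 = 0.00332 ms.
Per-hop propagation t_prop = 4.27/2.05e+08 = 2.08293e-05 ms.
Pipeline fill: first packet needs 3·t_tx to clear all hops; remaining 35 packets each add one t_tx.
Total = (3+36-1)·t_tx + 3·t_prop = 38·0.00332 + 3·2.08293e-05 = 0.126 ms.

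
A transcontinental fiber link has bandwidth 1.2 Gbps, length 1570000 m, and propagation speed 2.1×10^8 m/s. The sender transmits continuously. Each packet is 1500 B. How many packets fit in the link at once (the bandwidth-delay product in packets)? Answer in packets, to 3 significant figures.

Propagation delay = 1570000 / 210000000 = 0.00747619 s.
BDP = R × t_prop = 1200000000 × 0.00747619 = 8971430 bits.
In packets of 12000 bits: 748 packets.

748 packets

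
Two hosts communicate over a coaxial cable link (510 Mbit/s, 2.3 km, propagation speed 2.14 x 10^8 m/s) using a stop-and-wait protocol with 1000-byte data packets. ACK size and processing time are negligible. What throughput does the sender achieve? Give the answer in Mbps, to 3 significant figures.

215 Mbps

t_tx = L/R = 8000/510000000 = 1.56863e-05 s.
t_prop = 2300/214000000 = 1.07477e-05 s; RTT = 2.14953e-05 s.
Cycle = t_tx + RTT = 3.71816e-05 s.
Throughput = L / cycle = 8000 / 3.71816e-05 = 215 Mbps.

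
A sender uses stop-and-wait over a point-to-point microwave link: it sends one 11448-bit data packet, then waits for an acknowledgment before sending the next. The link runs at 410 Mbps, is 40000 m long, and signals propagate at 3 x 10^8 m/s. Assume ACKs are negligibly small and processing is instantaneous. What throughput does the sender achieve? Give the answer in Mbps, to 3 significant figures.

38.9 Mbps

t_tx = L/R = 11448/410000000 = 2.7922e-05 s.
t_prop = 40000/300000000 = 0.000133333 s; RTT = 0.000266667 s.
Cycle = t_tx + RTT = 0.000294589 s.
Throughput = L / cycle = 11448 / 0.000294589 = 38.9 Mbps.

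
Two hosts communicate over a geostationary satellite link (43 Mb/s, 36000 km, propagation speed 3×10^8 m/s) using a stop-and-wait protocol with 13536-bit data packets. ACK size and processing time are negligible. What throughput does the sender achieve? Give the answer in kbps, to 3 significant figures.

56.3 kbps

t_tx = L/R = 13536/43000000 = 0.000314791 s.
t_prop = 36000000/300000000 = 0.12 s; RTT = 0.24 s.
Cycle = t_tx + RTT = 0.240315 s.
Throughput = L / cycle = 13536 / 0.240315 = 56.3 kbps.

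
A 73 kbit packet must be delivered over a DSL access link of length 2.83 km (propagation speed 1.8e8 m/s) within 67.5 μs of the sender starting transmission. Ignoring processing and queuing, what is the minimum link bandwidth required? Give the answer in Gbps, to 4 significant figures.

Propagation delay = 2830 / 180000000 = 15.7222 μs.
Transmission budget = 67.5 − 15.7222 = 51.7778 μs.
R ≥ L / t_tx = 73000 bits / 5.17778e-05 s = 1.410 Gbps.

1.410 Gbps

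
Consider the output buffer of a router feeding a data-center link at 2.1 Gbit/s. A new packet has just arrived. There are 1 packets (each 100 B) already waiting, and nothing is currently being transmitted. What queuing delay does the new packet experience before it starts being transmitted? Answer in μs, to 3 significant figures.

0.381 μs

Each queued packet: L/R = 800/2100000000 = 0.380952 μs.
1 queued → 0.380952 μs.
Queuing delay = 0.381 μs.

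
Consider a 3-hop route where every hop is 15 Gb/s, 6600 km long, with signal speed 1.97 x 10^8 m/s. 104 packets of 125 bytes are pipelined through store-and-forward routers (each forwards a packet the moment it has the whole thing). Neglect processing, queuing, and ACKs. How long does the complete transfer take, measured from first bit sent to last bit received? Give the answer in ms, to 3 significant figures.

101 ms

Per-hop transmission t_tx = L/R = 1000/15000000000 = 6.66667e-05 ms.
Per-hop propagation t_prop = 6600000/197000000 = 33.5025 ms.
Pipeline fill: first packet needs 3·t_tx to clear all hops; remaining 103 packets each add one t_tx.
Total = (3+104-1)·t_tx + 3·t_prop = 106·6.66667e-05 + 3·33.5025 = 101 ms.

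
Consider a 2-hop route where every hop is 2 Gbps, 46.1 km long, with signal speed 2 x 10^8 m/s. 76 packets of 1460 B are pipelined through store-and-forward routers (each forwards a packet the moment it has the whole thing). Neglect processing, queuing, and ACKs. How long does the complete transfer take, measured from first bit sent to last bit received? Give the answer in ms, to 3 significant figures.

Per-hop transmission t_tx = L/R = 11680/2000000000 = 0.00584 ms.
Per-hop propagation t_prop = 46100/200000000 = 0.2305 ms.
Pipeline fill: first packet needs 2·t_tx to clear all hops; remaining 75 packets each add one t_tx.
Total = (2+76-1)·t_tx + 2·t_prop = 77·0.00584 + 2·0.2305 = 0.911 ms.

0.911 ms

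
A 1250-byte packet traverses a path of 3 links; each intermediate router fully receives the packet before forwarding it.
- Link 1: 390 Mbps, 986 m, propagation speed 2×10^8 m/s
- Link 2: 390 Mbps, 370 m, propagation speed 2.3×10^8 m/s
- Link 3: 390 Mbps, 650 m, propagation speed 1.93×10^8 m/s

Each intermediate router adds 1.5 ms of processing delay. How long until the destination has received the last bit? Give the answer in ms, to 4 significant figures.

3.087 ms

L = 1250 × 8 = 10000 bits.
Transmission delay per hop = L/R = 10000/390000000 = 0.025641 ms; 3 hops → 0.0769231 ms.
Propagation delays (d/s per hop): 0.00493, 0.0016087, 0.00336788 ms; sum = 0.00990657 ms.
Processing at 2 router(s): 2 × 1.5 ms = 3 ms.
End-to-end = 3.087 ms.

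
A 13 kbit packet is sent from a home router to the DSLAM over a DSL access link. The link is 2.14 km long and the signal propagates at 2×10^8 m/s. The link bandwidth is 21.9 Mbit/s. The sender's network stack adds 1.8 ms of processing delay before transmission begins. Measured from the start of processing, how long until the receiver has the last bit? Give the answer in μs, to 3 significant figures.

L = 13000 bits.
Transmission delay = L/R = 13000 / 21900000 = 593.607 μs.
Propagation delay = d/s = 2140 m / 200000000 m/s = 10.7 μs.
Plus processing delay 1.8 ms = 1800 μs.
Total = 2400 μs.

2400 μs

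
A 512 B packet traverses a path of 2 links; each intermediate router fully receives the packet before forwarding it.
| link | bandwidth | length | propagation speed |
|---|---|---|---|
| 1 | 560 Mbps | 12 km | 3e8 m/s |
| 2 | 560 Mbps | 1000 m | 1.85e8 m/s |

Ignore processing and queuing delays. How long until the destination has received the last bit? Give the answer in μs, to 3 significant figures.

L = 512 × 8 = 4096 bits.
Transmission delay per hop = L/R = 4096/560000000 = 7.31429 μs; 2 hops → 14.6286 μs.
Propagation delays (d/s per hop): 40, 5.40541 μs; sum = 45.4054 μs.
End-to-end = 60.0 μs.

60.0 μs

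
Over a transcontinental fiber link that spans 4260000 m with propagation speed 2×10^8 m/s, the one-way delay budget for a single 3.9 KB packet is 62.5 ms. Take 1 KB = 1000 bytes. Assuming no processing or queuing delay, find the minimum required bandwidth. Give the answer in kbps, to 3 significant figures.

757 kbps

L = 31200 bits.
Propagation delay = 4260000 / 200000000 = 21.3 ms.
Transmission budget = 62.5 − 21.3 = 41.2 ms.
R ≥ L / t_tx = 31200 bits / 0.0412 s = 757 kbps.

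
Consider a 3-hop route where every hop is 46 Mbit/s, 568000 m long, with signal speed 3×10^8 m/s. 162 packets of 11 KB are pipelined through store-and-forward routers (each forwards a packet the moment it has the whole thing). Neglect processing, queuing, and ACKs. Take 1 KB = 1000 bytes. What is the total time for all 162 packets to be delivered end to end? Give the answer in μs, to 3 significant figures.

319000 μs

Per-hop transmission t_tx = L/R = 88000/46000000 = 1913.04 μs.
Per-hop propagation t_prop = 568000/300000000 = 1893.33 μs.
Pipeline fill: first packet needs 3·t_tx to clear all hops; remaining 161 packets each add one t_tx.
Total = (3+162-1)·t_tx + 3·t_prop = 164·1913.04 + 3·1893.33 = 319000 μs.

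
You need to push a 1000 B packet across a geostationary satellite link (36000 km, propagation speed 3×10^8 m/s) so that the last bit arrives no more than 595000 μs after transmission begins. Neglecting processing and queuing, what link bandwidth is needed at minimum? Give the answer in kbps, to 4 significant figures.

L = 8000 bits.
Propagation delay = 36000000 / 300000000 = 120000 μs.
Transmission budget = 595000 − 120000 = 475000 μs.
R ≥ L / t_tx = 8000 bits / 0.475 s = 16.84 kbps.

16.84 kbps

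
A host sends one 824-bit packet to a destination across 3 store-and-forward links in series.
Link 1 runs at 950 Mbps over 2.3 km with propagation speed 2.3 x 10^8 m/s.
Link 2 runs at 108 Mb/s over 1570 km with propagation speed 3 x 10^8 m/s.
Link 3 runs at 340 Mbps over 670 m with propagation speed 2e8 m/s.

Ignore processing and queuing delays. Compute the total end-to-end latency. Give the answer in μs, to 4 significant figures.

5258 μs

Transmission delays (L/R per hop): 0.867368, 7.62963, 2.42353 μs; sum = 10.9205 μs.
Propagation delays (d/s per hop): 10, 5233.33, 3.35 μs; sum = 5246.68 μs.
End-to-end = 5258 μs.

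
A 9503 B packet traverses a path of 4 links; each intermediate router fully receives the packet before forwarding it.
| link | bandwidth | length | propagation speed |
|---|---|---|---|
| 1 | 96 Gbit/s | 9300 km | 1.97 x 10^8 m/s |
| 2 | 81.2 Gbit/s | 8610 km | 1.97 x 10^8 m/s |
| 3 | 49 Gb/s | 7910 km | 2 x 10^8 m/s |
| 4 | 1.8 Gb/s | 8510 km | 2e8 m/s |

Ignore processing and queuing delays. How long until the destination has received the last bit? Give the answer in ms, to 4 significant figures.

L = 9503 × 8 = 76024 bits.
Transmission delays (L/R per hop): 0.000791917, 0.000936256, 0.00155151, 0.0422356 ms; sum = 0.0455152 ms.
Propagation delays (d/s per hop): 47.2081, 43.7056, 39.55, 42.55 ms; sum = 173.014 ms.
End-to-end = 173.1 ms.

173.1 ms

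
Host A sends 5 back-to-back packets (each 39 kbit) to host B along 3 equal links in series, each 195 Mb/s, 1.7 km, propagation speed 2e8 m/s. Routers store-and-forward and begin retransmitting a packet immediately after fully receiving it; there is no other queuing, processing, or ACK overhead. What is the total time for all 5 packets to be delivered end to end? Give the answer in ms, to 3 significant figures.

Per-hop transmission t_tx = L/R = 39000/195000000 = 0.2 ms.
Per-hop propagation t_prop = 1700/200000000 = 0.0085 ms.
Pipeline fill: first packet needs 3·t_tx to clear all hops; remaining 4 packets each add one t_tx.
Total = (3+5-1)·t_tx + 3·t_prop = 7·0.2 + 3·0.0085 = 1.43 ms.

1.43 ms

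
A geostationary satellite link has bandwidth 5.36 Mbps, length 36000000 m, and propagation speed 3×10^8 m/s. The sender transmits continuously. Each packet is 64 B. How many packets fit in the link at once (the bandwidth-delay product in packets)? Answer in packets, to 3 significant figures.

Propagation delay = 36000000 / 300000000 = 0.12 s.
BDP = R × t_prop = 5360000 × 0.12 = 643200 bits.
In packets of 512 bits: 1260 packets.

1260 packets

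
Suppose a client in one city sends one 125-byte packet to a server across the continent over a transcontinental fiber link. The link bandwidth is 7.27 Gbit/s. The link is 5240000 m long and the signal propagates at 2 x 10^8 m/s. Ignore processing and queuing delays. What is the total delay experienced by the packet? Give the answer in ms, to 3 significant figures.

L = 125 × 8 = 1000 bits.
Transmission delay = L/R = 1000 / 7270000000 = 0.000137552 ms.
Propagation delay = d/s = 5240000 m / 200000000 m/s = 26.2 ms.
Total = 26.2 ms.

26.2 ms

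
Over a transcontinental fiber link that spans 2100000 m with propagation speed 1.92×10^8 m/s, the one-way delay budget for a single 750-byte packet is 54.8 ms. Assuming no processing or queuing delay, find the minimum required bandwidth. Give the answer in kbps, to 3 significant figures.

137 kbps

L = 6000 bits.
Propagation delay = 2100000 / 192000000 = 10.9375 ms.
Transmission budget = 54.8 − 10.9375 = 43.8625 ms.
R ≥ L / t_tx = 6000 bits / 0.0438625 s = 137 kbps.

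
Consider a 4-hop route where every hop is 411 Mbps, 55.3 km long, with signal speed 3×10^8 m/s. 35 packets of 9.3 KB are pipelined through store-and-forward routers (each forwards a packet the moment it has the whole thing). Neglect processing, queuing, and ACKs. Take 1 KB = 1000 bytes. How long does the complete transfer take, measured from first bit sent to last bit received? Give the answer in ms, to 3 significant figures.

7.62 ms

Per-hop transmission t_tx = L/R = 74400/411000000 = 0.181022 ms.
Per-hop propagation t_prop = 55300/300000000 = 0.184333 ms.
Pipeline fill: first packet needs 4·t_tx to clear all hops; remaining 34 packets each add one t_tx.
Total = (4+35-1)·t_tx + 4·t_prop = 38·0.181022 + 4·0.184333 = 7.62 ms.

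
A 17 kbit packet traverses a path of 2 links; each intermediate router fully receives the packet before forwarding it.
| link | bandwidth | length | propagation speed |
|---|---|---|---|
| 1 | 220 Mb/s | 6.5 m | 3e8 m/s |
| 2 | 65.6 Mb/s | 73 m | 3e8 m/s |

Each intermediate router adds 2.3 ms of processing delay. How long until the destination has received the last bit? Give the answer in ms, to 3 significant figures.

2.64 ms

L = 17000 bits.
Transmission delays (L/R per hop): 0.0772727, 0.259146 ms; sum = 0.336419 ms.
Propagation delays (d/s per hop): 2.16667e-05, 0.000243333 ms; sum = 0.000265 ms.
Processing at 1 router(s): 1 × 2.3 ms = 2.3 ms.
End-to-end = 2.64 ms.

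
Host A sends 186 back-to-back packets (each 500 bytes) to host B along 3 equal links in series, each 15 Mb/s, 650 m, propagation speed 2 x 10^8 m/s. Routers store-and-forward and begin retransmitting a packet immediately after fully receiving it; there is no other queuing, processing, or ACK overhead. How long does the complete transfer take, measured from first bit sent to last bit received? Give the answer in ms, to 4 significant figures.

Per-hop transmission t_tx = L/R = 4000/15000000 = 0.266667 ms.
Per-hop propagation t_prop = 650/200000000 = 0.00325 ms.
Pipeline fill: first packet needs 3·t_tx to clear all hops; remaining 185 packets each add one t_tx.
Total = (3+186-1)·t_tx + 3·t_prop = 188·0.266667 + 3·0.00325 = 50.14 ms.

50.14 ms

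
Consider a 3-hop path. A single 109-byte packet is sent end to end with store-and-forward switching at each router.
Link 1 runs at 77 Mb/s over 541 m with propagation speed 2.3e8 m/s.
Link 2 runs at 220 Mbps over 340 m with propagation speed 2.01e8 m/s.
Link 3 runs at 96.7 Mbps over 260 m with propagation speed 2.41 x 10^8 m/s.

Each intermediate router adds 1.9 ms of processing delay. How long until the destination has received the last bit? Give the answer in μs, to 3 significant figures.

L = 109 × 8 = 872 bits.
Transmission delays (L/R per hop): 11.3247, 3.96364, 9.01758 μs; sum = 24.3059 μs.
Propagation delays (d/s per hop): 2.35217, 1.69154, 1.07884 μs; sum = 5.12255 μs.
Processing at 2 router(s): 2 × 1.9 ms = 3800 μs.
End-to-end = 3830 μs.

3830 μs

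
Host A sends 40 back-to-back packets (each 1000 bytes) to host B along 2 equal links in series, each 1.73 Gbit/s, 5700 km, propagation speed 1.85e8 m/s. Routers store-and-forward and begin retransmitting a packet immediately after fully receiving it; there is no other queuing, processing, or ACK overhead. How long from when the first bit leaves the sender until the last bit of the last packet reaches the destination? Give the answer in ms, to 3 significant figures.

61.8 ms

Per-hop transmission t_tx = L/R = 8000/1730000000 = 0.00462428 ms.
Per-hop propagation t_prop = 5700000/185000000 = 30.8108 ms.
Pipeline fill: first packet needs 2·t_tx to clear all hops; remaining 39 packets each add one t_tx.
Total = (2+40-1)·t_tx + 2·t_prop = 41·0.00462428 + 2·30.8108 = 61.8 ms.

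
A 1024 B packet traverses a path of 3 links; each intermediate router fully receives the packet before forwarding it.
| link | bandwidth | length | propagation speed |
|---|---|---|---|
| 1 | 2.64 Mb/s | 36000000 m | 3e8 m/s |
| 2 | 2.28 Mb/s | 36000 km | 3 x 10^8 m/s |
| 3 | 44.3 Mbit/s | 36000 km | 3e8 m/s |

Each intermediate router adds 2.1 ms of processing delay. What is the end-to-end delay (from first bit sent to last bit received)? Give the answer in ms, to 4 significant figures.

371.1 ms

L = 1024 × 8 = 8192 bits.
Transmission delays (L/R per hop): 3.10303, 3.59298, 0.184921 ms; sum = 6.88093 ms.
Propagation delays (d/s per hop): 120, 120, 120 ms; sum = 360 ms.
Processing at 2 router(s): 2 × 2.1 ms = 4.2 ms.
End-to-end = 371.1 ms.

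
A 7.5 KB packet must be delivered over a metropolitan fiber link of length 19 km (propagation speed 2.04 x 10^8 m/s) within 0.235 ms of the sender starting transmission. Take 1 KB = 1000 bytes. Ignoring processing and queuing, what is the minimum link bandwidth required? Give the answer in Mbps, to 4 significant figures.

422.9 Mbps

L = 60000 bits.
Propagation delay = 19000 / 204000000 = 0.0931373 ms.
Transmission budget = 0.235 − 0.0931373 = 0.141863 ms.
R ≥ L / t_tx = 60000 bits / 0.000141863 s = 422.9 Mbps.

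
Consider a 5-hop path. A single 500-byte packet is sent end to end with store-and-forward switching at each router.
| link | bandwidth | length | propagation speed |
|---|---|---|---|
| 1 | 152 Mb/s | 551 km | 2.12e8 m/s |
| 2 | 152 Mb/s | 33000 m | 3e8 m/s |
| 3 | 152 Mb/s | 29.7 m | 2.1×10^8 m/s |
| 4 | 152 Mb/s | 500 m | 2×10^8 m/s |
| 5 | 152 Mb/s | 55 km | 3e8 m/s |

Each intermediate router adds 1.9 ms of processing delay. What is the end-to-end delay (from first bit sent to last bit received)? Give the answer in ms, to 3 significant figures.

10.6 ms

L = 500 × 8 = 4000 bits.
Transmission delay per hop = L/R = 4000/152000000 = 0.0263158 ms; 5 hops → 0.131579 ms.
Propagation delays (d/s per hop): 2.59906, 0.11, 0.000141429, 0.0025, 0.183333 ms; sum = 2.89503 ms.
Processing at 4 router(s): 4 × 1.9 ms = 7.6 ms.
End-to-end = 10.6 ms.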